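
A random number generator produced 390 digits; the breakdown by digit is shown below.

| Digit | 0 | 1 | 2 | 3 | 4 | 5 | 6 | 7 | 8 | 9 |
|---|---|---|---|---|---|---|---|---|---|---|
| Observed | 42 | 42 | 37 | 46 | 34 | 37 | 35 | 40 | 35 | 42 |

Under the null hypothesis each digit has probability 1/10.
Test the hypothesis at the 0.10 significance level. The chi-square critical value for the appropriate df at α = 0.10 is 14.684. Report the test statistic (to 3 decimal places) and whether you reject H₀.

Under H₀ each category has probability 1/10, so each expected count is 390/10 = 39.
cat         O        E   (O−E)²/E
0          42       39     0.2308
1          42       39     0.2308
2          37       39     0.1026
3          46       39     1.2564
4          34       39     0.6410
5          37       39     0.1026
6          35       39     0.4103
7          40       39     0.0256
8          35       39     0.4103
9          42       39     0.2308
Sum = 3.641
df = 9. Since 3.641 < 14.684, we do not reject H₀.

3.641; do not reject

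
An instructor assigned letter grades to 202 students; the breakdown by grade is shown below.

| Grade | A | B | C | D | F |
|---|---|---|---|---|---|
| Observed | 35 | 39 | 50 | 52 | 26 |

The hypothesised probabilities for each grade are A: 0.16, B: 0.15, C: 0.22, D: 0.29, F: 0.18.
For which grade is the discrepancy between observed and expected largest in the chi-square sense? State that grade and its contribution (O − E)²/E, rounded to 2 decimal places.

Expected counts E_i = n·p_i: 202×0.16 = 32.32, 202×0.15 = 30.3, 202×0.22 = 44.44, 202×0.29 = 58.58, 202×0.18 = 36.36.
cat         O        E   (O−E)²/E
A          35    32.32      0.222
B          39     30.3      2.498
C          50    44.44      0.696
D          52    58.58      0.739
F          26    36.36      2.952
The largest term is for F: 2.95.

F, 2.95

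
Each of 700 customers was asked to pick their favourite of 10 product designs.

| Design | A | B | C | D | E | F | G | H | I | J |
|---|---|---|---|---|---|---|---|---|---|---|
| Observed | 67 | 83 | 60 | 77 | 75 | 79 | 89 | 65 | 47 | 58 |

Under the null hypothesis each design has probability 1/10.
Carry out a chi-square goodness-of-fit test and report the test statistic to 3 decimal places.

21.314

Expected count for each of the 10 categories: 700/10 = 70.
cat         O        E   (O−E)²/E
A          67       70     0.1286
B          83       70     2.4143
C          60       70     1.4286
D          77       70     0.7000
E          75       70     0.3571
F          79       70     1.1571
G          89       70     5.1571
H          65       70     0.3571
I          47       70     7.5571
J          58       70     2.0571
Sum = 21.314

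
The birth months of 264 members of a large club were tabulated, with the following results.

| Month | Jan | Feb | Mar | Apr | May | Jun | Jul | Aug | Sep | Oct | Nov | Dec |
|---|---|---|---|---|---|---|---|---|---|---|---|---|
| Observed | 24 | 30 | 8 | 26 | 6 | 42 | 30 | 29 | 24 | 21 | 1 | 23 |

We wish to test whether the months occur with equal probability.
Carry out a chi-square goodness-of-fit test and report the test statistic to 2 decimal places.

Expected count for each of the 12 categories: 264/12 = 22.
Jan: (24 − 22)²/22 = 4/22 = 0.182
Feb: (30 − 22)²/22 = 64/22 = 2.909
Mar: (8 − 22)²/22 = 196/22 = 8.909
Apr: (26 − 22)²/22 = 16/22 = 0.727
May: (6 − 22)²/22 = 256/22 = 11.636
Jun: (42 − 22)²/22 = 400/22 = 18.182
Jul: (30 − 22)²/22 = 64/22 = 2.909
Aug: (29 − 22)²/22 = 49/22 = 2.227
Sep: (24 − 22)²/22 = 4/22 = 0.182
Oct: (21 − 22)²/22 = 1/22 = 0.045
Nov: (1 − 22)²/22 = 441/22 = 20.045
Dec: (23 − 22)²/22 = 1/22 = 0.045
Sum = 68.00

68.00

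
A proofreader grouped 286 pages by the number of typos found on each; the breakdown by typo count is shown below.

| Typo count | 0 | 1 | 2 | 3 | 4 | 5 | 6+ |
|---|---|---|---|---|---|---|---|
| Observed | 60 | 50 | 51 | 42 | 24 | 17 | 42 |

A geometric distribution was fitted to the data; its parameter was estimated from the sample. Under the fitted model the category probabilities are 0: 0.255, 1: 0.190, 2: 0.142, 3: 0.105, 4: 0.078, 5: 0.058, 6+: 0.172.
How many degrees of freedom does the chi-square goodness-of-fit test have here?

5

There are k = 7 categories and 1 parameter estimated from the data, so df = 7 − 1 − 1 = 5.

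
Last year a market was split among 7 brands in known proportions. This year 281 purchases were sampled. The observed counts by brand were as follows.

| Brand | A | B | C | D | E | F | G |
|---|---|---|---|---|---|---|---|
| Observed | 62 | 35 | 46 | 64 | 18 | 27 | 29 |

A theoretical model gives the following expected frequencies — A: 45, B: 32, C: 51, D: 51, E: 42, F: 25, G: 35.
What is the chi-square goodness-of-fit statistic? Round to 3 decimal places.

25.410

A: (62 − 45)²/45 = 289/45 = 6.4222
B: (35 − 32)²/32 = 9/32 = 0.2813
C: (46 − 51)²/51 = 25/51 = 0.4902
D: (64 − 51)²/51 = 169/51 = 3.3137
E: (18 − 42)²/42 = 576/42 = 13.7143
F: (27 − 25)²/25 = 4/25 = 0.1600
G: (29 − 35)²/35 = 36/35 = 1.0286
Sum = 25.410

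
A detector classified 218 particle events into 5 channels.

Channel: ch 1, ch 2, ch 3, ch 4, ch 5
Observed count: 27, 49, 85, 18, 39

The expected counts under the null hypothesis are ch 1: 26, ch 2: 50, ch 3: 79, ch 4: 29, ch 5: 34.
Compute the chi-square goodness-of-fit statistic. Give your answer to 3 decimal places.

cat         O        E   (O−E)²/E
ch 1       27       26     0.0385
ch 2       49       50     0.0200
ch 3       85       79     0.4557
ch 4       18       29     4.1724
ch 5       39       34     0.7353
Sum = 5.422

5.422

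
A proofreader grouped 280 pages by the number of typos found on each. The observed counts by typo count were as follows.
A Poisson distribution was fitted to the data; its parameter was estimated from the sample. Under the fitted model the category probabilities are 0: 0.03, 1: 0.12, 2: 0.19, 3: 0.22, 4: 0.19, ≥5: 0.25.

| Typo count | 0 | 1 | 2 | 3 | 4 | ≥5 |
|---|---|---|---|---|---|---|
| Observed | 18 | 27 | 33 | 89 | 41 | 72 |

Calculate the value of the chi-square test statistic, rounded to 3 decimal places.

34.980

Expected counts E_i = n·p_i: 280×0.03 = 8.4, 280×0.12 = 33.6, 280×0.19 = 53.2, 280×0.22 = 61.6, 280×0.19 = 53.2, 280×0.25 = 70.
χ² = (18−8.4)²/8.4 + (27−33.6)²/33.6 + (33−53.2)²/53.2 + (89−61.6)²/61.6 + (41−53.2)²/53.2 + (72−70)²/70
   = 10.9714 + 1.2964 + 7.6699 + 12.1877 + 2.7977 + 0.0571
Sum = 34.980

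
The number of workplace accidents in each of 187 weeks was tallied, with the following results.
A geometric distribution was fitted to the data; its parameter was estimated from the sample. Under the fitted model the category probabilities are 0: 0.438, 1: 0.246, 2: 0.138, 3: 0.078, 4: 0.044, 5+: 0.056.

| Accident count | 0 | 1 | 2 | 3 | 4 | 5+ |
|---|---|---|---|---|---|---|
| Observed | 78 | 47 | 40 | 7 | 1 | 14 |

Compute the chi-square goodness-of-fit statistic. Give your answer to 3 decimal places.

19.499

Expected counts E_i = n·p_i: 187×0.438 = 81.906, 187×0.246 = 46.002, 187×0.138 = 25.806, 187×0.078 = 14.586, 187×0.044 = 8.228, 187×0.056 = 10.472.
cat         O        E   (O−E)²/E
0          78   81.906     0.1863
1          47   46.002     0.0217
2          40   25.806     7.8071
3           7   14.586     3.9454
4           1    8.228     6.3495
5+         14   10.472     1.1886
Sum = 19.499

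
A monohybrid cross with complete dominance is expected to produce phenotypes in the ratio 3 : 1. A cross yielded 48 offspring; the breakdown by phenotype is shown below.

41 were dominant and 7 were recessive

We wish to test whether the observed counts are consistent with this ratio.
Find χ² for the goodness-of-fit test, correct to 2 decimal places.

Ratio total = 4. Expected counts: 48×3/4 = 36, 48×1/4 = 12.
dominant: (41 − 36)²/36 = 25/36 = 0.694
recessive: (7 − 12)²/12 = 25/12 = 2.083
Sum = 2.78

2.78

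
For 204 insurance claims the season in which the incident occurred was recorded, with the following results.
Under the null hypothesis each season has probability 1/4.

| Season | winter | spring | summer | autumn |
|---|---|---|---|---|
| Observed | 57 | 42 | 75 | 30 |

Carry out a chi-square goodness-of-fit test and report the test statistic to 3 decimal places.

Expected count for each of the 4 categories: 204/4 = 51.
winter: (57 − 51)²/51 = 36/51 = 0.7059
spring: (42 − 51)²/51 = 81/51 = 1.5882
summer: (75 − 51)²/51 = 576/51 = 11.2941
autumn: (30 − 51)²/51 = 441/51 = 8.6471
Sum = 22.235

22.235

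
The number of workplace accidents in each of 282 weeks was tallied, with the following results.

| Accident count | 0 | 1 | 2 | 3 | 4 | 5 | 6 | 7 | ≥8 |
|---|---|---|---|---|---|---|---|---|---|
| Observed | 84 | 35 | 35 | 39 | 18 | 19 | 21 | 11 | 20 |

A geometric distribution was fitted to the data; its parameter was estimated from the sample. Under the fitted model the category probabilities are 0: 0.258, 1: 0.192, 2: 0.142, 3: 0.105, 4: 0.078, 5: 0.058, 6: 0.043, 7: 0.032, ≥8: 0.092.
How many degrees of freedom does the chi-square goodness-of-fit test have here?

There are k = 9 categories and 1 parameter estimated from the data, so df = 9 − 1 − 1 = 7.

7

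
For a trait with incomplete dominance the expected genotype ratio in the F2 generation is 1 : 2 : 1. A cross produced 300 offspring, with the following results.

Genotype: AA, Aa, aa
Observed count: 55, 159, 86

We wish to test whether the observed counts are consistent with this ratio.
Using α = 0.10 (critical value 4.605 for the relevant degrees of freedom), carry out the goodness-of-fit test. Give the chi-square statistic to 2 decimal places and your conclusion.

7.49; reject

Ratio total = 4. Expected counts: 300×1/4 = 75, 300×2/4 = 150, 300×1/4 = 75.
χ² = (55−75)²/75 + (159−150)²/150 + (86−75)²/75
   = 5.333 + 0.540 + 1.613
Sum = 7.49
df = 2. Since 7.49 > 4.605, we reject H₀.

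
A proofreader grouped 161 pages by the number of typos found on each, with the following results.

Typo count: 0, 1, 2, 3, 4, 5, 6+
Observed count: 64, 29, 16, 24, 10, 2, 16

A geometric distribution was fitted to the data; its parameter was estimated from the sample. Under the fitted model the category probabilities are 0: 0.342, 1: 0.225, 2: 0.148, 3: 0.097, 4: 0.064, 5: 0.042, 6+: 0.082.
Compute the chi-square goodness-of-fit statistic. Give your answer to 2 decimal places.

Expected counts E_i = n·p_i: 161×0.342 = 55.062, 161×0.225 = 36.225, 161×0.148 = 23.828, 161×0.097 = 15.617, 161×0.064 = 10.304, 161×0.042 = 6.762, 161×0.082 = 13.202.
0: (64 − 55.062)²/55.062 = 79.887844/55.062 = 1.451
1: (29 − 36.225)²/36.225 = 52.200625/36.225 = 1.441
2: (16 − 23.828)²/23.828 = 61.277584/23.828 = 2.572
3: (24 − 15.617)²/15.617 = 70.274689/15.617 = 4.500
4: (10 − 10.304)²/10.304 = 0.092416/10.304 = 0.009
5: (2 − 6.762)²/6.762 = 22.676644/6.762 = 3.354
6+: (16 − 13.202)²/13.202 = 7.828804/13.202 = 0.593
Sum = 13.92

13.92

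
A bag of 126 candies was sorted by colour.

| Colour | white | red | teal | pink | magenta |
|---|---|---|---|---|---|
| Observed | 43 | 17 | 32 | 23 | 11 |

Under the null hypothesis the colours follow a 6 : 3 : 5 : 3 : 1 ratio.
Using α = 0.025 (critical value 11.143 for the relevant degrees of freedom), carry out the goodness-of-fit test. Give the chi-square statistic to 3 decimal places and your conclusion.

3.519; do not reject

Ratio total = 18. Expected counts: 126×6/18 = 42, 126×3/18 = 21, 126×5/18 = 35, 126×3/18 = 21, 126×1/18 = 7.
cat          O        E   (O−E)²/E
white       43       42     0.0238
red         17       21     0.7619
teal        32       35     0.2571
pink        23       21     0.1905
magenta     11        7     2.2857
Sum = 3.519
df = 4. Since 3.519 < 11.143, we do not reject H₀.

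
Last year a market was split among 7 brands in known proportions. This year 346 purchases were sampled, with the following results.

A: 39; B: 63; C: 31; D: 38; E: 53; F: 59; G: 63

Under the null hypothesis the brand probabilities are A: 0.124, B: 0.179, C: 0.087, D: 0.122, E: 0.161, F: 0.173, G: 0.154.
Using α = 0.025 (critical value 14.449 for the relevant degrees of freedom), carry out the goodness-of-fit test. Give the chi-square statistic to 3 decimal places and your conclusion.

Expected counts E_i = n·p_i: 346×0.124 = 42.904, 346×0.179 = 61.934, 346×0.087 = 30.102, 346×0.122 = 42.212, 346×0.161 = 55.706, 346×0.173 = 59.858, 346×0.154 = 53.284.
A: (39 − 42.904)²/42.904 = 15.241216/42.904 = 0.3552
B: (63 − 61.934)²/61.934 = 1.136356/61.934 = 0.0183
C: (31 − 30.102)²/30.102 = 0.806404/30.102 = 0.0268
D: (38 − 42.212)²/42.212 = 17.740944/42.212 = 0.4203
E: (53 − 55.706)²/55.706 = 7.322436/55.706 = 0.1314
F: (59 − 59.858)²/59.858 = 0.736164/59.858 = 0.0123
G: (63 − 53.284)²/53.284 = 94.400656/53.284 = 1.7717
Sum = 2.736
df = 6. Since 2.736 < 14.449, we do not reject H₀.

2.736; do not reject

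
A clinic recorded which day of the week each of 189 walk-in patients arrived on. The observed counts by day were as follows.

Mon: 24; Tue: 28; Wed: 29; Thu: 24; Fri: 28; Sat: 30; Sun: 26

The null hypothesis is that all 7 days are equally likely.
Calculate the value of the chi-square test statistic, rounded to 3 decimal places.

Expected count for each of the 7 categories: 189/7 = 27.
Mon: (24 − 27)²/27 = 9/27 = 0.3333
Tue: (28 − 27)²/27 = 1/27 = 0.0370
Wed: (29 − 27)²/27 = 4/27 = 0.1481
Thu: (24 − 27)²/27 = 9/27 = 0.3333
Fri: (28 − 27)²/27 = 1/27 = 0.0370
Sat: (30 − 27)²/27 = 9/27 = 0.3333
Sun: (26 − 27)²/27 = 1/27 = 0.0370
Sum = 1.259

1.259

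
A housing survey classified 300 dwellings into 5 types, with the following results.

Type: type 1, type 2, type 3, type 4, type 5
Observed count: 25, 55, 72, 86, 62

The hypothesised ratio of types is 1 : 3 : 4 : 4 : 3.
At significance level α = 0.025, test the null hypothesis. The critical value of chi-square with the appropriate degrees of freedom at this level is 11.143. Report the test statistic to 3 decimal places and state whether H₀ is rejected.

Ratio total = 15. Expected counts: 300×1/15 = 20, 300×3/15 = 60, 300×4/15 = 80, 300×4/15 = 80, 300×3/15 = 60.
type 1: (25 − 20)²/20 = 25/20 = 1.2500
type 2: (55 − 60)²/60 = 25/60 = 0.4167
type 3: (72 − 80)²/80 = 64/80 = 0.8000
type 4: (86 − 80)²/80 = 36/80 = 0.4500
type 5: (62 − 60)²/60 = 4/60 = 0.0667
Sum = 2.983
df = 4. Since 2.983 < 11.143, we do not reject H₀.

2.983; do not reject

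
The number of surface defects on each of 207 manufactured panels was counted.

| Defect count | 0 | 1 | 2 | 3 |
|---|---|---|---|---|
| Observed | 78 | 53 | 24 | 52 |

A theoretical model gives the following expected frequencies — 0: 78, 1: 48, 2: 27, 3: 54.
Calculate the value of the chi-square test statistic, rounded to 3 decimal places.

cat         O        E   (O−E)²/E
0          78       78     0.0000
1          53       48     0.5208
2          24       27     0.3333
3          52       54     0.0741
Sum = 0.928

0.928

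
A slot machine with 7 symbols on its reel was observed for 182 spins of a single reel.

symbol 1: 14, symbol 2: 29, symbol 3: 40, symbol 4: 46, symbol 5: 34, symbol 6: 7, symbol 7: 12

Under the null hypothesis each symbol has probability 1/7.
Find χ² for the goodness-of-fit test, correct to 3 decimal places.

Expected count for each of the 7 categories: 182/7 = 26.
χ² = (14−26)²/26 + (29−26)²/26 + (40−26)²/26 + (46−26)²/26 + (34−26)²/26 + (7−26)²/26 + (12−26)²/26
   = 5.5385 + 0.3462 + 7.5385 + 15.3846 + 2.4615 + 13.8846 + 7.5385
Sum = 52.692

52.692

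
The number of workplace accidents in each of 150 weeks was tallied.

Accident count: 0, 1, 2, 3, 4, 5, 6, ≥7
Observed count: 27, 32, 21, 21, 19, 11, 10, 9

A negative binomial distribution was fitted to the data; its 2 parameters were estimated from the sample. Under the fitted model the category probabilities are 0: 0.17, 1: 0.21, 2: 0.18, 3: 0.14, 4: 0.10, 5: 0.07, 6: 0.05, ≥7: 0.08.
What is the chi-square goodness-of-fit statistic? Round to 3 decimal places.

4.103

Expected counts E_i = n·p_i: 150×0.17 = 25.5, 150×0.21 = 31.5, 150×0.18 = 27, 150×0.14 = 21, 150×0.10 = 15, 150×0.07 = 10.5, 150×0.05 = 7.5, 150×0.08 = 12.
cat         O        E   (O−E)²/E
0          27     25.5     0.0882
1          32     31.5     0.0079
2          21       27     1.3333
3          21       21     0.0000
4          19       15     1.0667
5          11     10.5     0.0238
6          10      7.5     0.8333
≥7          9       12     0.7500
Sum = 4.103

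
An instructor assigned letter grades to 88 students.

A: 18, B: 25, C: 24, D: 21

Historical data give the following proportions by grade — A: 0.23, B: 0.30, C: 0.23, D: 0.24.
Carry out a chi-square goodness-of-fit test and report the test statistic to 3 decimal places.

Expected counts E_i = n·p_i: 88×0.23 = 20.24, 88×0.30 = 26.4, 88×0.23 = 20.24, 88×0.24 = 21.12.
A: (18 − 20.24)²/20.24 = 5.0176/20.24 = 0.2479
B: (25 − 26.4)²/26.4 = 1.96/26.4 = 0.0742
C: (24 − 20.24)²/20.24 = 14.1376/20.24 = 0.6985
D: (21 − 21.12)²/21.12 = 0.0144/21.12 = 0.0007
Sum = 1.021

1.021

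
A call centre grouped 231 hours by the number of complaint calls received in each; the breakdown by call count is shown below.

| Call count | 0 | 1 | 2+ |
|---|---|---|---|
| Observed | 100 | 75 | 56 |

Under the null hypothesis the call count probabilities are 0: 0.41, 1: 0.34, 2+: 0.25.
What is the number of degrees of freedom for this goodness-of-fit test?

There are k = 3 categories and no parameters were estimated from the data, so df = 3 − 1 = 2.

2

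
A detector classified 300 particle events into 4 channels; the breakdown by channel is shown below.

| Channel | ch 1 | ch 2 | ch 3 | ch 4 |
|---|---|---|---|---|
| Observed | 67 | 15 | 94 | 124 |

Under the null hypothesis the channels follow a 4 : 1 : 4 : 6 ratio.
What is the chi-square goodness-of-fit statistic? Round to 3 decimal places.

Ratio total = 15. Expected counts: 300×4/15 = 80, 300×1/15 = 20, 300×4/15 = 80, 300×6/15 = 120.
χ² = (67−80)²/80 + (15−20)²/20 + (94−80)²/80 + (124−120)²/120
   = 2.1125 + 1.2500 + 2.4500 + 0.1333
Sum = 5.946

5.946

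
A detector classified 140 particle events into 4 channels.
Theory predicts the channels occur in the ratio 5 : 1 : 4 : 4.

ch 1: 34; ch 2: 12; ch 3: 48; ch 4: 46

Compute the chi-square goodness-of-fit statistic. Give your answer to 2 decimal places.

Ratio total = 14. Expected counts: 140×5/14 = 50, 140×1/14 = 10, 140×4/14 = 40, 140×4/14 = 40.
ch 1: (34 − 50)²/50 = 256/50 = 5.120
ch 2: (12 − 10)²/10 = 4/10 = 0.400
ch 3: (48 − 40)²/40 = 64/40 = 1.600
ch 4: (46 − 40)²/40 = 36/40 = 0.900
Sum = 8.02

8.02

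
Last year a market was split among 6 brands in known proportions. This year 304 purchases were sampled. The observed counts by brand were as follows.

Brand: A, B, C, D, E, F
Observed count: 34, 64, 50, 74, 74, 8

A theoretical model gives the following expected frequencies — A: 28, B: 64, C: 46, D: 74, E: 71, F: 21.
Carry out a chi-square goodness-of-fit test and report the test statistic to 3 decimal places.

9.808

cat         O        E   (O−E)²/E
A          34       28     1.2857
B          64       64     0.0000
C          50       46     0.3478
D          74       74     0.0000
E          74       71     0.1268
F           8       21     8.0476
Sum = 9.808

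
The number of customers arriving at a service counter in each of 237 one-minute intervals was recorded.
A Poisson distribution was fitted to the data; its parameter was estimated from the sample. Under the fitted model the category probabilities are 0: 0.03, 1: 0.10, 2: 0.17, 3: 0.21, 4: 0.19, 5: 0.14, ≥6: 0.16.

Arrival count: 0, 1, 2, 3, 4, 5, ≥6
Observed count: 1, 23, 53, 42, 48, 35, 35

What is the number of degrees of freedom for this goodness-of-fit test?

5

There are k = 7 categories and 1 parameter estimated from the data, so df = 7 − 1 − 1 = 5.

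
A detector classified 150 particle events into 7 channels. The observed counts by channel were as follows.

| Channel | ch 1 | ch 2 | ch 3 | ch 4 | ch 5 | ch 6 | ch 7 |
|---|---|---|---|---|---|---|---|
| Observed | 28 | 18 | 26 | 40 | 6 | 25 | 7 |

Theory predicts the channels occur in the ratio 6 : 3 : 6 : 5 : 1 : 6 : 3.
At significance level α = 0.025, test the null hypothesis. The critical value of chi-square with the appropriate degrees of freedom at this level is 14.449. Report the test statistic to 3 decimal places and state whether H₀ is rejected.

15.567; reject

Ratio total = 30. Expected counts: 150×6/30 = 30, 150×3/30 = 15, 150×6/30 = 30, 150×5/30 = 25, 150×1/30 = 5, 150×6/30 = 30, 150×3/30 = 15.
χ² = (28−30)²/30 + (18−15)²/15 + (26−30)²/30 + (40−25)²/25 + (6−5)²/5 + (25−30)²/30 + (7−15)²/15
   = 0.1333 + 0.6000 + 0.5333 + 9.0000 + 0.2000 + 0.8333 + 4.2667
Sum = 15.567
df = 6. Since 15.567 > 14.449, we reject H₀.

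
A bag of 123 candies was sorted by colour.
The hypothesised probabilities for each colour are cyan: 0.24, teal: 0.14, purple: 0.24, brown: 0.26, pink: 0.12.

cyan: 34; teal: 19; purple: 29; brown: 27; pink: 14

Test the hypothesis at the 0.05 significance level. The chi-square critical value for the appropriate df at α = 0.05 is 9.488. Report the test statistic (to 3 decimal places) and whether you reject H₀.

1.688; do not reject

Expected counts E_i = n·p_i: 123×0.24 = 29.52, 123×0.14 = 17.22, 123×0.24 = 29.52, 123×0.26 = 31.98, 123×0.12 = 14.76.
cyan: (34 − 29.52)²/29.52 = 20.0704/29.52 = 0.6799
teal: (19 − 17.22)²/17.22 = 3.1684/17.22 = 0.1840
purple: (29 − 29.52)²/29.52 = 0.2704/29.52 = 0.0092
brown: (27 − 31.98)²/31.98 = 24.8004/31.98 = 0.7755
pink: (14 − 14.76)²/14.76 = 0.5776/14.76 = 0.0391
Sum = 1.688
df = 4. Since 1.688 < 9.488, we do not reject H₀.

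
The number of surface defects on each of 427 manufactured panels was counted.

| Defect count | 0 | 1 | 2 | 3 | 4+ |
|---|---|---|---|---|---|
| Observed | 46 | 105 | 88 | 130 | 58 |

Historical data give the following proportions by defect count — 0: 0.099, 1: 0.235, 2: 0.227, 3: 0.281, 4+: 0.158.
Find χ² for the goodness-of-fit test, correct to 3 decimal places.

3.531

Expected counts E_i = n·p_i: 427×0.099 = 42.273, 427×0.235 = 100.345, 427×0.227 = 96.929, 427×0.281 = 119.987, 427×0.158 = 67.466.
χ² = (46−42.273)²/42.273 + (105−100.345)²/100.345 + (88−96.929)²/96.929 + (130−119.987)²/119.987 + (58−67.466)²/67.466
   = 0.3286 + 0.2159 + 0.8225 + 0.8356 + 1.3282
Sum = 3.531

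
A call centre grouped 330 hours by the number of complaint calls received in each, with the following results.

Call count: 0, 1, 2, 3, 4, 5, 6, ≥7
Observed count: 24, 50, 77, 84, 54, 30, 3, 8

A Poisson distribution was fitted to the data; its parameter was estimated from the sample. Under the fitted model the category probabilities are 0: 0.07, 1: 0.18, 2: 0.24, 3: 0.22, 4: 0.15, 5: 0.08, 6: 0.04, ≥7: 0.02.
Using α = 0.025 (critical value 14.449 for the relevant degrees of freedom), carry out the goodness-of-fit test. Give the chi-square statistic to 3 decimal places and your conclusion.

12.453; do not reject

Expected counts E_i = n·p_i: 330×0.07 = 23.1, 330×0.18 = 59.4, 330×0.24 = 79.2, 330×0.22 = 72.6, 330×0.15 = 49.5, 330×0.08 = 26.4, 330×0.04 = 13.2, 330×0.02 = 6.6.
χ² = (24−23.1)²/23.1 + (50−59.4)²/59.4 + (77−79.2)²/79.2 + (84−72.6)²/72.6 + (54−49.5)²/49.5 + (30−26.4)²/26.4 + (3−13.2)²/13.2 + (8−6.6)²/6.6
   = 0.0351 + 1.4875 + 0.0611 + 1.7901 + 0.4091 + 0.4909 + 7.8818 + 0.2970
Sum = 12.453
df = 6. Since 12.453 < 14.449, we do not reject H₀.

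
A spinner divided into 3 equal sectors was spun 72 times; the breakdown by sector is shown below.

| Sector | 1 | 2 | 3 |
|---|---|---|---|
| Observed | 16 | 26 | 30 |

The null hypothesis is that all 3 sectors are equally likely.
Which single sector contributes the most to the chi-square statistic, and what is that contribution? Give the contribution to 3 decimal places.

Under H₀ each category has probability 1/3, so each expected count is 72/3 = 24.
1: (16 − 24)²/24 = 64/24 = 2.6667
2: (26 − 24)²/24 = 4/24 = 0.1667
3: (30 − 24)²/24 = 36/24 = 1.5000
The largest term is for 1: 2.667.

1, 2.667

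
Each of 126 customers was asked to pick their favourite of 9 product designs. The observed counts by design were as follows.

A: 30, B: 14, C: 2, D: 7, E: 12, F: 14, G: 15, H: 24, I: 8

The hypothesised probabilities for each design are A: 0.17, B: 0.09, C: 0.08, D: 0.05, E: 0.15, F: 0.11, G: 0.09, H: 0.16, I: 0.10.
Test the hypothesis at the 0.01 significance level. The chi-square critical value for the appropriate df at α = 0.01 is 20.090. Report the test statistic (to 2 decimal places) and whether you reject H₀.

Expected counts E_i = n·p_i: 126×0.17 = 21.42, 126×0.09 = 11.34, 126×0.08 = 10.08, 126×0.05 = 6.3, 126×0.15 = 18.9, 126×0.11 = 13.86, 126×0.09 = 11.34, 126×0.16 = 20.16, 126×0.10 = 12.6.
χ² = (30−21.42)²/21.42 + (14−11.34)²/11.34 + (2−10.08)²/10.08 + (7−6.3)²/6.3 + (12−18.9)²/18.9 + (14−13.86)²/13.86 + (15−11.34)²/11.34 + (24−20.16)²/20.16 + (8−12.6)²/12.6
   = 3.437 + 0.624 + 6.477 + 0.078 + 2.519 + 0.001 + 1.181 + 0.731 + 1.679
Sum = 16.73
df = 8. Since 16.73 < 20.090, we do not reject H₀.

16.73; do not reject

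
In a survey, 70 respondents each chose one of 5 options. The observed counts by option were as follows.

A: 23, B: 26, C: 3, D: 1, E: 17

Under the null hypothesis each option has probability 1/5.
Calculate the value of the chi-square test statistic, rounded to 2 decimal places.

Under H₀ each category has probability 1/5, so each expected count is 70/5 = 14.
A: (23 − 14)²/14 = 81/14 = 5.786
B: (26 − 14)²/14 = 144/14 = 10.286
C: (3 − 14)²/14 = 121/14 = 8.643
D: (1 − 14)²/14 = 169/14 = 12.071
E: (17 − 14)²/14 = 9/14 = 0.643
Sum = 37.43

37.43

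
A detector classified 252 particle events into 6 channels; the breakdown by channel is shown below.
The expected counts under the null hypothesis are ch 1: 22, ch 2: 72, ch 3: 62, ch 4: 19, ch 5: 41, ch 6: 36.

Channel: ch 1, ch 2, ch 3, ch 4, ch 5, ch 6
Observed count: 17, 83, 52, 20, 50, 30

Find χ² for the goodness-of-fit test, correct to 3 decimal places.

7.458

χ² = (17−22)²/22 + (83−72)²/72 + (52−62)²/62 + (20−19)²/19 + (50−41)²/41 + (30−36)²/36
   = 1.1364 + 1.6806 + 1.6129 + 0.0526 + 1.9756 + 1.0000
Sum = 7.458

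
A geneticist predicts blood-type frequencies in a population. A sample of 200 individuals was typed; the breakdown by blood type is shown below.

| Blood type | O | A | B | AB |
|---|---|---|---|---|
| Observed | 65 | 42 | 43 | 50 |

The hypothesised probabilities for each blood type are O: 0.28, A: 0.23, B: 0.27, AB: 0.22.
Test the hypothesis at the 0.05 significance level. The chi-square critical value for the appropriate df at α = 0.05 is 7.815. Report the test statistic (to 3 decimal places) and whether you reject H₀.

4.853; do not reject

Expected counts E_i = n·p_i: 200×0.28 = 56, 200×0.23 = 46, 200×0.27 = 54, 200×0.22 = 44.
cat         O        E   (O−E)²/E
O          65       56     1.4464
A          42       46     0.3478
B          43       54     2.2407
AB         50       44     0.8182
Sum = 4.853
df = 3. Since 4.853 < 7.815, we do not reject H₀.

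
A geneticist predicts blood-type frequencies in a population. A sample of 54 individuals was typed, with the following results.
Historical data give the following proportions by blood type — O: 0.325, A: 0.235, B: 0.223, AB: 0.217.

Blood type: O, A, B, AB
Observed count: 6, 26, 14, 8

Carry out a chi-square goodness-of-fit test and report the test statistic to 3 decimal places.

23.060

Expected counts E_i = n·p_i: 54×0.325 = 17.55, 54×0.235 = 12.69, 54×0.223 = 12.042, 54×0.217 = 11.718.
O: (6 − 17.55)²/17.55 = 133.4025/17.55 = 7.6013
A: (26 − 12.69)²/12.69 = 177.1561/12.69 = 13.9603
B: (14 − 12.042)²/12.042 = 3.833764/12.042 = 0.3184
AB: (8 − 11.718)²/11.718 = 13.823524/11.718 = 1.1797
Sum = 23.060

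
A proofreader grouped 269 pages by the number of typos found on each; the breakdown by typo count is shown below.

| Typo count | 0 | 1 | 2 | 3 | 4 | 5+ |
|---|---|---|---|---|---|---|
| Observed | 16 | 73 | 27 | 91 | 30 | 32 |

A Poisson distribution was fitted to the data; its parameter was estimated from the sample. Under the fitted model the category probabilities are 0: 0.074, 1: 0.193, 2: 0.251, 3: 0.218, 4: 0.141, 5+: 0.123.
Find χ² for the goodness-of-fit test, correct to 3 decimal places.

Expected counts E_i = n·p_i: 269×0.074 = 19.906, 269×0.193 = 51.917, 269×0.251 = 67.519, 269×0.218 = 58.642, 269×0.141 = 37.929, 269×0.123 = 33.087.
cat         O        E   (O−E)²/E
0          16   19.906     0.7664
1          73   51.917     8.5616
2          27   67.519    24.3160
3          91   58.642    17.8548
4          30   37.929     1.6575
5+         32   33.087     0.0357
Sum = 53.192

53.192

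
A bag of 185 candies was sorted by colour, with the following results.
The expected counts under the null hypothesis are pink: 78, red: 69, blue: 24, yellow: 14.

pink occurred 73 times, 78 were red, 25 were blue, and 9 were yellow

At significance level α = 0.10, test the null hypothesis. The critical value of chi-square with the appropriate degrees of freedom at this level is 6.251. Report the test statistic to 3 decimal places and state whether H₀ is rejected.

χ² = (73−78)²/78 + (78−69)²/69 + (25−24)²/24 + (9−14)²/14
   = 0.3205 + 1.1739 + 0.0417 + 1.7857
Sum = 3.322
df = 3. Since 3.322 < 6.251, we do not reject H₀.

3.322; do not reject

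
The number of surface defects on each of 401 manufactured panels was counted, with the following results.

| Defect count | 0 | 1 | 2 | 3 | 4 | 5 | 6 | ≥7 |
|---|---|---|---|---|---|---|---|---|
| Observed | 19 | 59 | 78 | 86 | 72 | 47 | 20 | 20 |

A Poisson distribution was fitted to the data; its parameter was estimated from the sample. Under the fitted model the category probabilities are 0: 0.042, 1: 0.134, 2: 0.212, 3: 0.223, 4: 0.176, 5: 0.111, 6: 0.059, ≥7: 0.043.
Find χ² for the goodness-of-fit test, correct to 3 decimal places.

Expected counts E_i = n·p_i: 401×0.042 = 16.842, 401×0.134 = 53.734, 401×0.212 = 85.012, 401×0.223 = 89.423, 401×0.176 = 70.576, 401×0.111 = 44.511, 401×0.059 = 23.659, 401×0.043 = 17.243.
cat         O        E   (O−E)²/E
0          19   16.842     0.2765
1          59   53.734     0.5161
2          78   85.012     0.5784
3          86   89.423     0.1310
4          72   70.576     0.0287
5          47   44.511     0.1392
6          20   23.659     0.5659
≥7         20   17.243     0.4408
Sum = 2.677

2.677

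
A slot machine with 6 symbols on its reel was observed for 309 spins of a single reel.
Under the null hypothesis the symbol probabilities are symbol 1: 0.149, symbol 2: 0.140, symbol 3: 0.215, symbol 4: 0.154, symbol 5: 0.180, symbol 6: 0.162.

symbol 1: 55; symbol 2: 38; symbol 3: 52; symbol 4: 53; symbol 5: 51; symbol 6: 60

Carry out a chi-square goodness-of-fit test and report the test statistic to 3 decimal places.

Expected counts E_i = n·p_i: 309×0.149 = 46.041, 309×0.140 = 43.26, 309×0.215 = 66.435, 309×0.154 = 47.586, 309×0.180 = 55.62, 309×0.162 = 50.058.
symbol 1: (55 − 46.041)²/46.041 = 80.263681/46.041 = 1.7433
symbol 2: (38 − 43.26)²/43.26 = 27.6676/43.26 = 0.6396
symbol 3: (52 − 66.435)²/66.435 = 208.369225/66.435 = 3.1364
symbol 4: (53 − 47.586)²/47.586 = 29.311396/47.586 = 0.6160
symbol 5: (51 − 55.62)²/55.62 = 21.3444/55.62 = 0.3838
symbol 6: (60 − 50.058)²/50.058 = 98.843364/50.058 = 1.9746
Sum = 8.494

8.494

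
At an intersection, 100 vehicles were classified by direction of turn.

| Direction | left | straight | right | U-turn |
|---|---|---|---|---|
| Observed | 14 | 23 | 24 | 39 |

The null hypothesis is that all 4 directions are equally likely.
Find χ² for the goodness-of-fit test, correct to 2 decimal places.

12.88

Under H₀ each category has probability 1/4, so each expected count is 100/4 = 25.
χ² = (14−25)²/25 + (23−25)²/25 + (24−25)²/25 + (39−25)²/25
   = 4.840 + 0.160 + 0.040 + 7.840
Sum = 12.88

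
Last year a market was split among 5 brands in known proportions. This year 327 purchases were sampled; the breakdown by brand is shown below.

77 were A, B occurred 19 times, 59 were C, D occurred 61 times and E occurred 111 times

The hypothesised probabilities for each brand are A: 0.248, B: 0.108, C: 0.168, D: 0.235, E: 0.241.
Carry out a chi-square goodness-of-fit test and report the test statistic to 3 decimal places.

Expected counts E_i = n·p_i: 327×0.248 = 81.096, 327×0.108 = 35.316, 327×0.168 = 54.936, 327×0.235 = 76.845, 327×0.241 = 78.807.
A: (77 − 81.096)²/81.096 = 16.777216/81.096 = 0.2069
B: (19 − 35.316)²/35.316 = 266.211856/35.316 = 7.5380
C: (59 − 54.936)²/54.936 = 16.516096/54.936 = 0.3006
D: (61 − 76.845)²/76.845 = 251.064025/76.845 = 3.2671
E: (111 − 78.807)²/78.807 = 1036.389249/78.807 = 13.1510
Sum = 24.464

24.464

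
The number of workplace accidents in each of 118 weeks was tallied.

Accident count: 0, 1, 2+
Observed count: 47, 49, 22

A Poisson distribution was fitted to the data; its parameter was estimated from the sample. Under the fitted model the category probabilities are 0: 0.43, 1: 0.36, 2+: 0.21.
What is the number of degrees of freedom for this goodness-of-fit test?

1

There are k = 3 categories and 1 parameter estimated from the data, so df = 3 − 1 − 1 = 1.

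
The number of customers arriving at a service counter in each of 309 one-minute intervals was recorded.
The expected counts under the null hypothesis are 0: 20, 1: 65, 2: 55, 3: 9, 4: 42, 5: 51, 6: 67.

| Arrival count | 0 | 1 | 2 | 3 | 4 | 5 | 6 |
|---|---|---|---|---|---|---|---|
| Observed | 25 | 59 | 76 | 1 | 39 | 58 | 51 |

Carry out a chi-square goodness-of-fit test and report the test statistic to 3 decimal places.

0: (25 − 20)²/20 = 25/20 = 1.2500
1: (59 − 65)²/65 = 36/65 = 0.5538
2: (76 − 55)²/55 = 441/55 = 8.0182
3: (1 − 9)²/9 = 64/9 = 7.1111
4: (39 − 42)²/42 = 9/42 = 0.2143
5: (58 − 51)²/51 = 49/51 = 0.9608
6: (51 − 67)²/67 = 256/67 = 3.8209
Sum = 21.929

21.929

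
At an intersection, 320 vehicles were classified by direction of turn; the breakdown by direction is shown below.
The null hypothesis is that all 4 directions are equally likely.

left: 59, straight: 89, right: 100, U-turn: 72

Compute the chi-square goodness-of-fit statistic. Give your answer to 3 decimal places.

12.325

Expected count for each of the 4 categories: 320/4 = 80.
cat           O        E   (O−E)²/E
left         59       80     5.5125
straight     89       80     1.0125
right       100       80     5.0000
U-turn       72       80     0.8000
Sum = 12.325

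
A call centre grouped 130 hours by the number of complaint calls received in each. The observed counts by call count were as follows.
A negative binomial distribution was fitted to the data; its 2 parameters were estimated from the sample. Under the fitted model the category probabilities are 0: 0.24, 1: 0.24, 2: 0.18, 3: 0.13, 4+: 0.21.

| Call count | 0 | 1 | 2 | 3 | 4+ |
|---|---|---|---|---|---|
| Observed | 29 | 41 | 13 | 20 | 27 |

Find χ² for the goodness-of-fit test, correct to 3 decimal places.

8.427

Expected counts E_i = n·p_i: 130×0.24 = 31.2, 130×0.24 = 31.2, 130×0.18 = 23.4, 130×0.13 = 16.9, 130×0.21 = 27.3.
χ² = (29−31.2)²/31.2 + (41−31.2)²/31.2 + (13−23.4)²/23.4 + (20−16.9)²/16.9 + (27−27.3)²/27.3
   = 0.1551 + 3.0782 + 4.6222 + 0.5686 + 0.0033
Sum = 8.427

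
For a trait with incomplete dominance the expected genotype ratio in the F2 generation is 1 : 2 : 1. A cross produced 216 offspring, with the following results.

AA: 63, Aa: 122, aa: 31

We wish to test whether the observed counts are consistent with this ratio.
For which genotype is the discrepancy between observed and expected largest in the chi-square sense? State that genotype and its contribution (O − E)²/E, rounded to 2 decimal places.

aa, 9.80

Ratio total = 4. Expected counts: 216×1/4 = 54, 216×2/4 = 108, 216×1/4 = 54.
χ² = (63−54)²/54 + (122−108)²/108 + (31−54)²/54
   = 1.500 + 1.815 + 9.796
The largest term is for aa: 9.80.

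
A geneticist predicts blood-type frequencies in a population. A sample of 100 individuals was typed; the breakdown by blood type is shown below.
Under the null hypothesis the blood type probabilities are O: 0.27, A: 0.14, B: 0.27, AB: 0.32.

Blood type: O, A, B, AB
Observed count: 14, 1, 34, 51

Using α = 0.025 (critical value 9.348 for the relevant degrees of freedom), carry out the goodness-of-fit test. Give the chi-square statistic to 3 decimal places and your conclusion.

Expected counts E_i = n·p_i: 100×0.27 = 27, 100×0.14 = 14, 100×0.27 = 27, 100×0.32 = 32.
cat         O        E   (O−E)²/E
O          14       27     6.2593
A           1       14    12.0714
B          34       27     1.8148
AB         51       32    11.2813
Sum = 31.427
df = 3. Since 31.427 > 9.348, we reject H₀.

31.427; reject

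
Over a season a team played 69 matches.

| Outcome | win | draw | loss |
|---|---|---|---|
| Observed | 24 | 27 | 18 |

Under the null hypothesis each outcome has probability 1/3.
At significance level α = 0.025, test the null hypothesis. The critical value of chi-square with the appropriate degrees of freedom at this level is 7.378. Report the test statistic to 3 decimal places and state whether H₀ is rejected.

1.826; do not reject

Under H₀ each category has probability 1/3, so each expected count is 69/3 = 23.
χ² = (24−23)²/23 + (27−23)²/23 + (18−23)²/23
   = 0.0435 + 0.6957 + 1.0870
Sum = 1.826
df = 2. Since 1.826 < 7.378, we do not reject H₀.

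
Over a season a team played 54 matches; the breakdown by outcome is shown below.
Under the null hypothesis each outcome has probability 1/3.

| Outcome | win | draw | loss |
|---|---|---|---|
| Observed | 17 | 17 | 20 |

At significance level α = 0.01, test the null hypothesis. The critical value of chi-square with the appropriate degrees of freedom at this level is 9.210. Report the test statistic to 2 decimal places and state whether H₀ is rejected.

0.33; do not reject

Expected count for each of the 3 categories: 54/3 = 18.
cat         O        E   (O−E)²/E
win        17       18      0.056
draw       17       18      0.056
loss       20       18      0.222
Sum = 0.33
df = 2. Since 0.33 < 9.210, we do not reject H₀.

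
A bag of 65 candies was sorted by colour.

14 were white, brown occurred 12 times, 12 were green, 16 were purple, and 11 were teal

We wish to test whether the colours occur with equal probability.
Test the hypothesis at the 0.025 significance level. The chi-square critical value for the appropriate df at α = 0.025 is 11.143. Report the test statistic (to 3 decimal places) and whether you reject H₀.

Under H₀ each category has probability 1/5, so each expected count is 65/5 = 13.
χ² = (14−13)²/13 + (12−13)²/13 + (12−13)²/13 + (16−13)²/13 + (11−13)²/13
   = 0.0769 + 0.0769 + 0.0769 + 0.6923 + 0.3077
Sum = 1.231
df = 4. Since 1.231 < 11.143, we do not reject H₀.

1.231; do not reject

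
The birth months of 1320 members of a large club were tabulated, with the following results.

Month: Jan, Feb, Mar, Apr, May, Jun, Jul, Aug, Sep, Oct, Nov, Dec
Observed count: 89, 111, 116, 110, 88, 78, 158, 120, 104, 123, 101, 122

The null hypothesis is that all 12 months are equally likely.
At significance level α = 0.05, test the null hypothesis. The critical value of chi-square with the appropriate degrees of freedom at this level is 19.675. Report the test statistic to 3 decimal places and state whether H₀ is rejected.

43.818; reject

Under H₀ each category has probability 1/12, so each expected count is 1320/12 = 110.
Jan: (89 − 110)²/110 = 441/110 = 4.0091
Feb: (111 − 110)²/110 = 1/110 = 0.0091
Mar: (116 − 110)²/110 = 36/110 = 0.3273
Apr: (110 − 110)²/110 = 0/110 = 0.0000
May: (88 − 110)²/110 = 484/110 = 4.4000
Jun: (78 − 110)²/110 = 1024/110 = 9.3091
Jul: (158 − 110)²/110 = 2304/110 = 20.9455
Aug: (120 − 110)²/110 = 100/110 = 0.9091
Sep: (104 − 110)²/110 = 36/110 = 0.3273
Oct: (123 − 110)²/110 = 169/110 = 1.5364
Nov: (101 − 110)²/110 = 81/110 = 0.7364
Dec: (122 − 110)²/110 = 144/110 = 1.3091
Sum = 43.818
df = 11. Since 43.818 > 19.675, we reject H₀.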